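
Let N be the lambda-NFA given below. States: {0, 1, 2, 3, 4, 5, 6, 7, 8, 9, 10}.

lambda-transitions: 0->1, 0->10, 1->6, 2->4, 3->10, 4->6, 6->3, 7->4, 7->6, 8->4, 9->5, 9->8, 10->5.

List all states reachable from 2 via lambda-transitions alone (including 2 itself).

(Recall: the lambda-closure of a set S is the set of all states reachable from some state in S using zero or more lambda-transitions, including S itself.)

Start with {2}.
From 2 via lambda: add 4.
From 4 via lambda: add 6.
From 6 via lambda: add 3.
From 3 via lambda: add 10.
From 10 via lambda: add 5.
No new states can be added; the closed set is {2, 3, 4, 5, 6, 10}.

{2, 3, 4, 5, 6, 10}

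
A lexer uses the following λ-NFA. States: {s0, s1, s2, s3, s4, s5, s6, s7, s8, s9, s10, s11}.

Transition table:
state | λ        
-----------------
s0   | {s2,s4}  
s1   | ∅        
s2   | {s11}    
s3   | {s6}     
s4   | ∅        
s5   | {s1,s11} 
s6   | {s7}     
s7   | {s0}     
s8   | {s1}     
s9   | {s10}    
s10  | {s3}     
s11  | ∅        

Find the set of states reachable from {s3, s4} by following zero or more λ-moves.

{s0, s2, s3, s4, s6, s7, s11}

Start with {s3, s4}.
From s3 via λ: add s6.
From s6 via λ: add s7.
From s7 via λ: add s0.
From s0 via λ: add s2.
From s2 via λ: add s11.
No new states can be added; the closed set is {s0, s2, s3, s4, s6, s7, s11}.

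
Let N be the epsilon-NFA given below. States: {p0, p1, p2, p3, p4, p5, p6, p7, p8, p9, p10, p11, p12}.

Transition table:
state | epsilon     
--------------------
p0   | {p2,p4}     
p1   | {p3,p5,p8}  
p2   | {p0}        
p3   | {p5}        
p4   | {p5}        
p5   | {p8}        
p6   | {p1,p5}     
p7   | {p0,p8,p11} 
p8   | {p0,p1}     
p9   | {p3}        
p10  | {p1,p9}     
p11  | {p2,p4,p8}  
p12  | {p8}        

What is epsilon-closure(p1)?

{p0, p1, p2, p3, p4, p5, p8}

Start with {p1}.
From p1 via epsilon: add p3, p5, p8.
From p8 via epsilon: add p0.
From p0 via epsilon: add p2, p4.
No new states can be added; the closed set is {p0, p1, p2, p3, p4, p5, p8}.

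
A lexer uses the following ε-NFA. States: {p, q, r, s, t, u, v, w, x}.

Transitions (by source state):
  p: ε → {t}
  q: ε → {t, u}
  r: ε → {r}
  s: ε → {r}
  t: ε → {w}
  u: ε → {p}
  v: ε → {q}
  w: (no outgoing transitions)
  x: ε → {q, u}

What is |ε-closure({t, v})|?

6

Start with {t, v}.
From t via ε: add w.
From v via ε: add q.
From q via ε: add u.
From u via ε: add p.
ε-closure = {p, q, t, u, v, w}, which has 6 states.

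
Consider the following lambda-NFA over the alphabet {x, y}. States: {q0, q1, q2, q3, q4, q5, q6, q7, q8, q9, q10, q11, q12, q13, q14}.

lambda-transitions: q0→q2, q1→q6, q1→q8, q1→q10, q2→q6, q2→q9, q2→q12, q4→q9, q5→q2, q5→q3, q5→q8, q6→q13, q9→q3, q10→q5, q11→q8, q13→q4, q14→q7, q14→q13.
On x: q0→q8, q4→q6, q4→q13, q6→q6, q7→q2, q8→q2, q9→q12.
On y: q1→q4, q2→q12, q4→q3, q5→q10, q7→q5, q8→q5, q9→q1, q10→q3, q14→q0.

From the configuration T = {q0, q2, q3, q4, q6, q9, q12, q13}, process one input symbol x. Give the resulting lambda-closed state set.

{q3, q4, q6, q8, q9, q12, q13}

q0 on x → {q8}.
q4 on x → {q6, q13}.
q6 on x → {q6}.
q9 on x → {q12}.
No x-transition from q2, q3, q12, q13.
Union after reading x: {q6, q8, q12, q13}.
Now take the lambda-closure:
From q13 via lambda: add q4.
From q4 via lambda: add q9.
From q9 via lambda: add q3.
No new states can be added; the closed set is {q3, q4, q6, q8, q9, q12, q13}.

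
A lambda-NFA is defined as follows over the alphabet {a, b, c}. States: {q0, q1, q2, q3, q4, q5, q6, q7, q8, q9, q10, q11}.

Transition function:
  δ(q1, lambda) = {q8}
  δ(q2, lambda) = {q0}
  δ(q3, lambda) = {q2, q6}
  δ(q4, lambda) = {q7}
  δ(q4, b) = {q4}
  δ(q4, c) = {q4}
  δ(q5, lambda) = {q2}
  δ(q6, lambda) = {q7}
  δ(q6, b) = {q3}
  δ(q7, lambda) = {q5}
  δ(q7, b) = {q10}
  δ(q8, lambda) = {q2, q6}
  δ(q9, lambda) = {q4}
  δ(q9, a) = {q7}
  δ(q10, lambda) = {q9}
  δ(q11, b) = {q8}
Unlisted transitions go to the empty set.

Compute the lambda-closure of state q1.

{q0, q1, q2, q5, q6, q7, q8}

Start with {q1}.
From q1 via lambda: add q8.
From q8 via lambda: add q2, q6.
From q2 via lambda: add q0.
From q6 via lambda: add q7.
From q7 via lambda: add q5.
No new states can be added; the closed set is {q0, q1, q2, q5, q6, q7, q8}.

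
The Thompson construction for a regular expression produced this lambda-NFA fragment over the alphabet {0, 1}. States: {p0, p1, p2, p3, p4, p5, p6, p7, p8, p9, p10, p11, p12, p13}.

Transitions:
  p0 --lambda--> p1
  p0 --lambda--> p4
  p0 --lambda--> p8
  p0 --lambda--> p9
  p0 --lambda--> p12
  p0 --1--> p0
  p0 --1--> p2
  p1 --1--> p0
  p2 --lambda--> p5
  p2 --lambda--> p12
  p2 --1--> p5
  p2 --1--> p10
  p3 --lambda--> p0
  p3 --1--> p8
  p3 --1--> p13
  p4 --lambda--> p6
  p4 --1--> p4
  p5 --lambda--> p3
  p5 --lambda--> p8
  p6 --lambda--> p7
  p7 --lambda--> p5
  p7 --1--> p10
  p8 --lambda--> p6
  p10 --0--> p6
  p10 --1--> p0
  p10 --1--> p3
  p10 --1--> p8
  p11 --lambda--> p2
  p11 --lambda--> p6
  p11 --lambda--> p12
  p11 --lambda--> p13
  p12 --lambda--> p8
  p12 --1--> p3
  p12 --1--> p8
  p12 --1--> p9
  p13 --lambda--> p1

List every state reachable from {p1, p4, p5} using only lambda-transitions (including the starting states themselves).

{p0, p1, p3, p4, p5, p6, p7, p8, p9, p12}

Start with {p1, p4, p5}.
From p4 via lambda: add p6.
From p5 via lambda: add p3, p8.
From p3 via lambda: add p0.
From p6 via lambda: add p7.
From p0 via lambda: add p9, p12.
No new states can be added; the closed set is {p0, p1, p3, p4, p5, p6, p7, p8, p9, p12}.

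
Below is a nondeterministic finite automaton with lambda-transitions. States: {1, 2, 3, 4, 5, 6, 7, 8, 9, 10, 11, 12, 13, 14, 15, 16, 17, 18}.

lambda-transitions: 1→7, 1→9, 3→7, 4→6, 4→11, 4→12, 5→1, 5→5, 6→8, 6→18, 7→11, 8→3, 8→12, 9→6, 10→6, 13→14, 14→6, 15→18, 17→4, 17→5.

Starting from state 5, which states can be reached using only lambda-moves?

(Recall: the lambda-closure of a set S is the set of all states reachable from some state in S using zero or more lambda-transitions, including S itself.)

Start with {5}.
From 5 via lambda: add 1.
From 1 via lambda: add 7, 9.
From 7 via lambda: add 11.
From 9 via lambda: add 6.
From 6 via lambda: add 8, 18.
From 8 via lambda: add 3, 12.
No new states can be added; the closed set is {1, 3, 5, 6, 7, 8, 9, 11, 12, 18}.

{1, 3, 5, 6, 7, 8, 9, 11, 12, 18}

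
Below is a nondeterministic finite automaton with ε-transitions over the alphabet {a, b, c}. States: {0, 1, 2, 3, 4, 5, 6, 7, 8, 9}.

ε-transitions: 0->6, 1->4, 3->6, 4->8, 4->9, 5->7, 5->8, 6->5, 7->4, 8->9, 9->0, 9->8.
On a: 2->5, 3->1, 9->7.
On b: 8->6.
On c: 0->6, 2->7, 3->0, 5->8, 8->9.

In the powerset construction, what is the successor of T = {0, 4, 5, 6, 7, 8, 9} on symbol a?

9 on a → {7}.
No a-transition from 0, 4, 5, 6, 7, 8.
Union after reading a: {7}.
Now take the ε-closure:
From 7 via ε: add 4.
From 4 via ε: add 8, 9.
From 9 via ε: add 0.
From 0 via ε: add 6.
From 6 via ε: add 5.
No new states can be added; the closed set is {0, 4, 5, 6, 7, 8, 9}.

{0, 4, 5, 6, 7, 8, 9}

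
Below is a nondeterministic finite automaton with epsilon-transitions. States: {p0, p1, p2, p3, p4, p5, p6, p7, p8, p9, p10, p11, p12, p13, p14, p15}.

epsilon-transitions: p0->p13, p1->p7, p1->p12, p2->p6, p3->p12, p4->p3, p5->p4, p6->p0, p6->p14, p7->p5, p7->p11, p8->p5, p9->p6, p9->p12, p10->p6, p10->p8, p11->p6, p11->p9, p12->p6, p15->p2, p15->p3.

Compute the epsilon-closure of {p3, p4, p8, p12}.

Start with {p3, p4, p8, p12}.
From p8 via epsilon: add p5.
From p12 via epsilon: add p6.
From p6 via epsilon: add p0, p14.
From p0 via epsilon: add p13.
No new states can be added; the closed set is {p0, p3, p4, p5, p6, p8, p12, p13, p14}.

{p0, p3, p4, p5, p6, p8, p12, p13, p14}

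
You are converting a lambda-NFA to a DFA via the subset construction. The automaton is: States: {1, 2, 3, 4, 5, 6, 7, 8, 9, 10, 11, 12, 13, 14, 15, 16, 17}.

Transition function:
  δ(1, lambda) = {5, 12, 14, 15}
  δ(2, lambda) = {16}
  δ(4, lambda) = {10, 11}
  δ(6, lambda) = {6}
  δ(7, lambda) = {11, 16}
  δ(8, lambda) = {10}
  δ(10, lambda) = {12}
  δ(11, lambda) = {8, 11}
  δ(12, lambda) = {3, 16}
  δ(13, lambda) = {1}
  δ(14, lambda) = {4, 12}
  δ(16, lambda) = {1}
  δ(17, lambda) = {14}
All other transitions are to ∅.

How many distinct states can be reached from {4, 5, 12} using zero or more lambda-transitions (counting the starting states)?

11

Start with {4, 5, 12}.
From 4 via lambda: add 10, 11.
From 12 via lambda: add 3, 16.
From 11 via lambda: add 8.
From 16 via lambda: add 1.
From 1 via lambda: add 14, 15.
lambda-closure = {1, 3, 4, 5, 8, 10, 11, 12, 14, 15, 16}, which has 11 states.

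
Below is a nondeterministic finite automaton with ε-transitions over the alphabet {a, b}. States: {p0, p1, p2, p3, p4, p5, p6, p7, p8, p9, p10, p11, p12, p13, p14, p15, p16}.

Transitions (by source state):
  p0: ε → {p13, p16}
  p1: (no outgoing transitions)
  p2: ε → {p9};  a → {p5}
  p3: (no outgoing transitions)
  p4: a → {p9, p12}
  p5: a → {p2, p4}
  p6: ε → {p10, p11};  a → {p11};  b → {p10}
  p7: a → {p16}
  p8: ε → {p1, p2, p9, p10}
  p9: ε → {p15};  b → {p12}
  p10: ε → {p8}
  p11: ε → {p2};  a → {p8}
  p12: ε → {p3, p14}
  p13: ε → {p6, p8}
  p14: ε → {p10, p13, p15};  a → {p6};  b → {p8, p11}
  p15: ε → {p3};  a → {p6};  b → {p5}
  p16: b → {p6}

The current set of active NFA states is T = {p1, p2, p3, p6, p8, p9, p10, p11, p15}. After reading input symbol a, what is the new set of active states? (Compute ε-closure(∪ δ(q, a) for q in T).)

{p1, p2, p3, p5, p6, p8, p9, p10, p11, p15}

p2 on a → {p5}.
p6 on a → {p11}.
p11 on a → {p8}.
p15 on a → {p6}.
No a-transition from p1, p3, p8, p9, p10.
Union after reading a: {p5, p6, p8, p11}.
Now take the ε-closure:
From p6 via ε: add p10.
From p8 via ε: add p1, p2, p9.
From p9 via ε: add p15.
From p15 via ε: add p3.
No new states can be added; the closed set is {p1, p2, p3, p5, p6, p8, p9, p10, p11, p15}.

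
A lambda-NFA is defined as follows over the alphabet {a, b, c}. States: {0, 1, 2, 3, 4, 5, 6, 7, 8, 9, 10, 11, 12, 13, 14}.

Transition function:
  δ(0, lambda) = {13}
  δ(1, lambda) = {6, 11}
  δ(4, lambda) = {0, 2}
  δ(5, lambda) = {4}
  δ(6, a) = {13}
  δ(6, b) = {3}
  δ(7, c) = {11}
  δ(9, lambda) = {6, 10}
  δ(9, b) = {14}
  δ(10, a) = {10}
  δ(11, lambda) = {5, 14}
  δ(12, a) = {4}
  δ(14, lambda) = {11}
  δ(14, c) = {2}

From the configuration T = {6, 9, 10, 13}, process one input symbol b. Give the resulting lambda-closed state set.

{0, 2, 3, 4, 5, 11, 13, 14}

6 on b → {3}.
9 on b → {14}.
No b-transition from 10, 13.
Union after reading b: {3, 14}.
Now take the lambda-closure:
From 14 via lambda: add 11.
From 11 via lambda: add 5.
From 5 via lambda: add 4.
From 4 via lambda: add 0, 2.
From 0 via lambda: add 13.
No new states can be added; the closed set is {0, 2, 3, 4, 5, 11, 13, 14}.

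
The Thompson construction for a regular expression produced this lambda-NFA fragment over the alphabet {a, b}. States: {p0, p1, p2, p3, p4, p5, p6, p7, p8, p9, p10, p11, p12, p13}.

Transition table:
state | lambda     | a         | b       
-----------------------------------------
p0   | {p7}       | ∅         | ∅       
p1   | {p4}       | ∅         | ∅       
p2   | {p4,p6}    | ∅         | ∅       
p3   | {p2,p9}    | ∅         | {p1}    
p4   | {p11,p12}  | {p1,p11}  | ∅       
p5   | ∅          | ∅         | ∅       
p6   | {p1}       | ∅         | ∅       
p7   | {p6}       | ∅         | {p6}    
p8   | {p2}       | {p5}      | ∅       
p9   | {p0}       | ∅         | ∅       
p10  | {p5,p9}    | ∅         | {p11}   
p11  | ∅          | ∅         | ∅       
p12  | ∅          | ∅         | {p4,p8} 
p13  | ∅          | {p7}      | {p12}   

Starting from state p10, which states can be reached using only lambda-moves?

{p0, p1, p4, p5, p6, p7, p9, p10, p11, p12}

Start with {p10}.
From p10 via lambda: add p5, p9.
From p9 via lambda: add p0.
From p0 via lambda: add p7.
From p7 via lambda: add p6.
From p6 via lambda: add p1.
From p1 via lambda: add p4.
From p4 via lambda: add p11, p12.
No new states can be added; the closed set is {p0, p1, p4, p5, p6, p7, p9, p10, p11, p12}.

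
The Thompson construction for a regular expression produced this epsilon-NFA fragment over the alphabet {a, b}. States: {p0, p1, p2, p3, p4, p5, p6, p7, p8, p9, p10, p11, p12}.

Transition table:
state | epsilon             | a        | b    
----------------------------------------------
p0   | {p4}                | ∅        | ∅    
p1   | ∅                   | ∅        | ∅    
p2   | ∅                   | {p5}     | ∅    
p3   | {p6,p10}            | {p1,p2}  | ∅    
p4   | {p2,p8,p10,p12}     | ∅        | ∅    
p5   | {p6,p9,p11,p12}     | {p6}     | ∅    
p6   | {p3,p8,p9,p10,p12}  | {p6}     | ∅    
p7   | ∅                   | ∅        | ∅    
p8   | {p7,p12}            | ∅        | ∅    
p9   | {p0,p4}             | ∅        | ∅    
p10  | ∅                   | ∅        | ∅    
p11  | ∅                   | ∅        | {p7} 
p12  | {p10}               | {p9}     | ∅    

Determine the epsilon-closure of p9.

{p0, p2, p4, p7, p8, p9, p10, p12}

Start with {p9}.
From p9 via epsilon: add p0, p4.
From p4 via epsilon: add p2, p8, p10, p12.
From p8 via epsilon: add p7.
No new states can be added; the closed set is {p0, p2, p4, p7, p8, p9, p10, p12}.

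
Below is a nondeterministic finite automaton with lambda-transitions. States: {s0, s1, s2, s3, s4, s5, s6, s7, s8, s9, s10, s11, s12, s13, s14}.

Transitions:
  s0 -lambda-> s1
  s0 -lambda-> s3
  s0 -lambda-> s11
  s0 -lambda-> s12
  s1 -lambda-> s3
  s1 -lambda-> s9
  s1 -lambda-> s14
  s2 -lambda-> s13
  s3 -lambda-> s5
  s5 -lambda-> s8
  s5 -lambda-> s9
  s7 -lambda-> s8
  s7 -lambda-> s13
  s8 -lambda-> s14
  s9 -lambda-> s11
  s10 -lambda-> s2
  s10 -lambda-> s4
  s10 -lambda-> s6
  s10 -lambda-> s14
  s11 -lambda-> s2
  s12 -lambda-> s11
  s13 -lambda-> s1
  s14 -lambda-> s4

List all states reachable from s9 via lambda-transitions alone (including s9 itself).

Start with {s9}.
From s9 via lambda: add s11.
From s11 via lambda: add s2.
From s2 via lambda: add s13.
From s13 via lambda: add s1.
From s1 via lambda: add s3, s14.
From s3 via lambda: add s5.
From s14 via lambda: add s4.
From s5 via lambda: add s8.
No new states can be added; the closed set is {s1, s2, s3, s4, s5, s8, s9, s11, s13, s14}.

{s1, s2, s3, s4, s5, s8, s9, s11, s13, s14}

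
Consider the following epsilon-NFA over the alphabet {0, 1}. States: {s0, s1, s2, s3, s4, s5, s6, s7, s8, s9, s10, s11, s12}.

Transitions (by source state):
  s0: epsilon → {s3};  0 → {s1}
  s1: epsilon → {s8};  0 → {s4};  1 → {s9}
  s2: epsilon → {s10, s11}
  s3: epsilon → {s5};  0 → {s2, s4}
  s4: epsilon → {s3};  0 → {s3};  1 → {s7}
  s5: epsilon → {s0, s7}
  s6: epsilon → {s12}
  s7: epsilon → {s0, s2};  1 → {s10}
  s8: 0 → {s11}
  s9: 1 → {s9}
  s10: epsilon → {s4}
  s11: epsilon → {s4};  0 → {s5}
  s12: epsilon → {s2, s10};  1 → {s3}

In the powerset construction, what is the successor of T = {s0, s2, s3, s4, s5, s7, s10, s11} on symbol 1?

{s0, s2, s3, s4, s5, s7, s10, s11}

s4 on 1 → {s7}.
s7 on 1 → {s10}.
No 1-transition from s0, s2, s3, s5, s10, s11.
Union after reading 1: {s7, s10}.
Now take the epsilon-closure:
From s7 via epsilon: add s0, s2.
From s10 via epsilon: add s4.
From s0 via epsilon: add s3.
From s2 via epsilon: add s11.
From s3 via epsilon: add s5.
No new states can be added; the closed set is {s0, s2, s3, s4, s5, s7, s10, s11}.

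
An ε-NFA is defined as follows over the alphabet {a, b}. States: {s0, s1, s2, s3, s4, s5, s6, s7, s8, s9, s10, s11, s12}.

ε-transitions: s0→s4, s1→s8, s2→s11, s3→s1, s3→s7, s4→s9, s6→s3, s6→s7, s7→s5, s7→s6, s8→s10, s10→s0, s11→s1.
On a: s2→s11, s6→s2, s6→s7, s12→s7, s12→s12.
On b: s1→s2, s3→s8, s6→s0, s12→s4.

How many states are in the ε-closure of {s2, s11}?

8

Start with {s2, s11}.
From s11 via ε: add s1.
From s1 via ε: add s8.
From s8 via ε: add s10.
From s10 via ε: add s0.
From s0 via ε: add s4.
From s4 via ε: add s9.
ε-closure = {s0, s1, s2, s4, s8, s9, s10, s11}, which has 8 states.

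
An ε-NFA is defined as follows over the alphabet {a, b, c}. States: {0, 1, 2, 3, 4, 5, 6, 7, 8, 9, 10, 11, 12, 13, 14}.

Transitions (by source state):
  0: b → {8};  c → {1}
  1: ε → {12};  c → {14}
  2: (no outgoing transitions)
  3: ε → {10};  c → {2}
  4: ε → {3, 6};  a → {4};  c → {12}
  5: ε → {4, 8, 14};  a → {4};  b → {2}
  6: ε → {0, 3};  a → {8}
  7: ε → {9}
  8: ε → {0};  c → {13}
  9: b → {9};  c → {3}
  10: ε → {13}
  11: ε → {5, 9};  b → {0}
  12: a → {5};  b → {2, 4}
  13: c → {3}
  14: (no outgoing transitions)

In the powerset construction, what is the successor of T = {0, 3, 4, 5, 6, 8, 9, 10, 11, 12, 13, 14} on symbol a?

4 on a → {4}.
5 on a → {4}.
6 on a → {8}.
12 on a → {5}.
No a-transition from 0, 3, 8, 9, 10, 11, 13, 14.
Union after reading a: {4, 5, 8}.
Now take the ε-closure:
From 4 via ε: add 3, 6.
From 5 via ε: add 14.
From 8 via ε: add 0.
From 3 via ε: add 10.
From 10 via ε: add 13.
No new states can be added; the closed set is {0, 3, 4, 5, 6, 8, 10, 13, 14}.

{0, 3, 4, 5, 6, 8, 10, 13, 14}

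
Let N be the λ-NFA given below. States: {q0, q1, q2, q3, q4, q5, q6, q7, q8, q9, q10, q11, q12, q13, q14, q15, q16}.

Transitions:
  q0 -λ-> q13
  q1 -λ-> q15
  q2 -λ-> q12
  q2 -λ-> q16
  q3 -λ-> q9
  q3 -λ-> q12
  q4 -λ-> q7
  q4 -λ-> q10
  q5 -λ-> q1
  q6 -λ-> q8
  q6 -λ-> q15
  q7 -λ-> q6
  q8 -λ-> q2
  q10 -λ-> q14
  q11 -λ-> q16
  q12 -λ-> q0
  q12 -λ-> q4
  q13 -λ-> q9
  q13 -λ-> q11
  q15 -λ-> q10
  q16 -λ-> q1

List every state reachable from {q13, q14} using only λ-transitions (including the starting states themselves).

{q1, q9, q10, q11, q13, q14, q15, q16}

Start with {q13, q14}.
From q13 via λ: add q9, q11.
From q11 via λ: add q16.
From q16 via λ: add q1.
From q1 via λ: add q15.
From q15 via λ: add q10.
No new states can be added; the closed set is {q1, q9, q10, q11, q13, q14, q15, q16}.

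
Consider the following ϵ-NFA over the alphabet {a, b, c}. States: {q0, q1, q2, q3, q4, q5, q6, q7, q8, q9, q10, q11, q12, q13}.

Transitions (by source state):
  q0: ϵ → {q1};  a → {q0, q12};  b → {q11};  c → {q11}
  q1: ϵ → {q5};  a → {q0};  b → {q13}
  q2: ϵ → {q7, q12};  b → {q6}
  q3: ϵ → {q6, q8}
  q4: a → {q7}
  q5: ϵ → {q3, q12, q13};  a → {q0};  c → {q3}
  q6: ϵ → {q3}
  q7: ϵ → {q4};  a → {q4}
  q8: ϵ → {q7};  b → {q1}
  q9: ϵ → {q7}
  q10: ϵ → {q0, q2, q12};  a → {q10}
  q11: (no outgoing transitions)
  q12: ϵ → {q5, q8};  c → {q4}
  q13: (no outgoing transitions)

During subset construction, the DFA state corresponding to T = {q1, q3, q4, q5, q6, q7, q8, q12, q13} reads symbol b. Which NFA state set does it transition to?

{q1, q3, q4, q5, q6, q7, q8, q12, q13}

q1 on b → {q13}.
q8 on b → {q1}.
No b-transition from q3, q4, q5, q6, q7, q12, q13.
Union after reading b: {q1, q13}.
Now take the ϵ-closure:
From q1 via ϵ: add q5.
From q5 via ϵ: add q3, q12.
From q3 via ϵ: add q6, q8.
From q8 via ϵ: add q7.
From q7 via ϵ: add q4.
No new states can be added; the closed set is {q1, q3, q4, q5, q6, q7, q8, q12, q13}.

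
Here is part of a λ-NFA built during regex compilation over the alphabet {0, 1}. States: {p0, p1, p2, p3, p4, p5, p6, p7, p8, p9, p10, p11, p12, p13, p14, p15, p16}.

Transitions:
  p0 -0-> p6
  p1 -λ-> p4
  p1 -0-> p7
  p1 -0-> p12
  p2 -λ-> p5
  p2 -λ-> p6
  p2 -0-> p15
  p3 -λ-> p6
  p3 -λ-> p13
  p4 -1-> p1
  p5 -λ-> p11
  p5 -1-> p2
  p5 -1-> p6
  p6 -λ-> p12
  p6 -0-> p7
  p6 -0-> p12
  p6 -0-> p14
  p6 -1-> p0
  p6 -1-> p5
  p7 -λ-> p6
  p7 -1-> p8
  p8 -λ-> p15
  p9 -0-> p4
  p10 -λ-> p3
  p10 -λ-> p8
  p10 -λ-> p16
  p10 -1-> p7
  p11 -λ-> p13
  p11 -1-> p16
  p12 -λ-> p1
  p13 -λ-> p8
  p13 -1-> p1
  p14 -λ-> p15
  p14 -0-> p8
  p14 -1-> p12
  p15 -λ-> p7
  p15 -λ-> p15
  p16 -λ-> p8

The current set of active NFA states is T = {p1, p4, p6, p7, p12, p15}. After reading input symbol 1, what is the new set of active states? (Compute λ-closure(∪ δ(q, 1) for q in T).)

p4 on 1 → {p1}.
p6 on 1 → {p0, p5}.
p7 on 1 → {p8}.
No 1-transition from p1, p12, p15.
Union after reading 1: {p0, p1, p5, p8}.
Now take the λ-closure:
From p1 via λ: add p4.
From p5 via λ: add p11.
From p8 via λ: add p15.
From p11 via λ: add p13.
From p15 via λ: add p7.
From p7 via λ: add p6.
From p6 via λ: add p12.
No new states can be added; the closed set is {p0, p1, p4, p5, p6, p7, p8, p11, p12, p13, p15}.

{p0, p1, p4, p5, p6, p7, p8, p11, p12, p13, p15}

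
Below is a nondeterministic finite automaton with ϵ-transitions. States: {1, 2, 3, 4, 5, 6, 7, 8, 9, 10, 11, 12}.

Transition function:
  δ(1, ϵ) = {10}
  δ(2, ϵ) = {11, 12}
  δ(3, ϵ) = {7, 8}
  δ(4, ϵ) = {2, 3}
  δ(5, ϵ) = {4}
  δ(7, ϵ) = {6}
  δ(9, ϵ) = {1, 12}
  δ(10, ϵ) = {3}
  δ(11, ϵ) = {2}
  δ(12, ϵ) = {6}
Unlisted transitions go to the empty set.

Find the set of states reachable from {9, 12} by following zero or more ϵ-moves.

Start with {9, 12}.
From 9 via ϵ: add 1.
From 12 via ϵ: add 6.
From 1 via ϵ: add 10.
From 10 via ϵ: add 3.
From 3 via ϵ: add 7, 8.
No new states can be added; the closed set is {1, 3, 6, 7, 8, 9, 10, 12}.

{1, 3, 6, 7, 8, 9, 10, 12}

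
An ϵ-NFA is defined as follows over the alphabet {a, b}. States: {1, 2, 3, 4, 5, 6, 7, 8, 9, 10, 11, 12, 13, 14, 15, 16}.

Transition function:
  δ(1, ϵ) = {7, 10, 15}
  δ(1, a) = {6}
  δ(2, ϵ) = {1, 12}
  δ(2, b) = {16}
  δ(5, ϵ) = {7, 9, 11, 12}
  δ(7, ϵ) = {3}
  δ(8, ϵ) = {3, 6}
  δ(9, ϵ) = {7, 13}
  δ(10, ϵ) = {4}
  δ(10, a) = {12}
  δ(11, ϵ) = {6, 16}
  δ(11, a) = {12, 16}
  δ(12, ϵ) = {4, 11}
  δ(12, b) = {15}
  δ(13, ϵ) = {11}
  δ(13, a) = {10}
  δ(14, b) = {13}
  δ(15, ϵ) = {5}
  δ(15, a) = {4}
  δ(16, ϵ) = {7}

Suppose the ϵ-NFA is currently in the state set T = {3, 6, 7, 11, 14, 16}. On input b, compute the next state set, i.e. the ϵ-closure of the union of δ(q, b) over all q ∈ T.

{3, 6, 7, 11, 13, 16}

14 on b → {13}.
No b-transition from 3, 6, 7, 11, 16.
Union after reading b: {13}.
Now take the ϵ-closure:
From 13 via ϵ: add 11.
From 11 via ϵ: add 6, 16.
From 16 via ϵ: add 7.
From 7 via ϵ: add 3.
No new states can be added; the closed set is {3, 6, 7, 11, 13, 16}.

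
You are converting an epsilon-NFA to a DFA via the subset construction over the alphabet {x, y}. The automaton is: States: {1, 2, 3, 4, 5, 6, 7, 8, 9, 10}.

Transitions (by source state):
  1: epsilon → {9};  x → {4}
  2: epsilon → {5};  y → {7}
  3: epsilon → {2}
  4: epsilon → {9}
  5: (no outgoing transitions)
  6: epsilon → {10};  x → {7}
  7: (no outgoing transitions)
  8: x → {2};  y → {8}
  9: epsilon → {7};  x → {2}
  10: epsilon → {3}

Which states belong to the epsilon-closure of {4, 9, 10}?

{2, 3, 4, 5, 7, 9, 10}

Start with {4, 9, 10}.
From 9 via epsilon: add 7.
From 10 via epsilon: add 3.
From 3 via epsilon: add 2.
From 2 via epsilon: add 5.
No new states can be added; the closed set is {2, 3, 4, 5, 7, 9, 10}.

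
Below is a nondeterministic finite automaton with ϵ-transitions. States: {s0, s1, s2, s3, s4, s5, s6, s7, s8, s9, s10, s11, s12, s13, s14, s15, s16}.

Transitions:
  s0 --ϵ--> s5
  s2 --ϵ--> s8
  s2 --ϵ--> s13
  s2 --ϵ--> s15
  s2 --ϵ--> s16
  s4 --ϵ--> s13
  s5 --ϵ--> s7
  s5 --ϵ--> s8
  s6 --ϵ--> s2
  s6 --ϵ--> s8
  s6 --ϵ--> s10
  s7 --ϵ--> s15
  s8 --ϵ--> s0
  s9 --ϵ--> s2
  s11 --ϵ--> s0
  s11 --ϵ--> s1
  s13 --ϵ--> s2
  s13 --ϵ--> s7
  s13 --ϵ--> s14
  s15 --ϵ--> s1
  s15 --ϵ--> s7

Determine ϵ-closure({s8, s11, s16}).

Start with {s8, s11, s16}.
From s8 via ϵ: add s0.
From s11 via ϵ: add s1.
From s0 via ϵ: add s5.
From s5 via ϵ: add s7.
From s7 via ϵ: add s15.
No new states can be added; the closed set is {s0, s1, s5, s7, s8, s11, s15, s16}.

{s0, s1, s5, s7, s8, s11, s15, s16}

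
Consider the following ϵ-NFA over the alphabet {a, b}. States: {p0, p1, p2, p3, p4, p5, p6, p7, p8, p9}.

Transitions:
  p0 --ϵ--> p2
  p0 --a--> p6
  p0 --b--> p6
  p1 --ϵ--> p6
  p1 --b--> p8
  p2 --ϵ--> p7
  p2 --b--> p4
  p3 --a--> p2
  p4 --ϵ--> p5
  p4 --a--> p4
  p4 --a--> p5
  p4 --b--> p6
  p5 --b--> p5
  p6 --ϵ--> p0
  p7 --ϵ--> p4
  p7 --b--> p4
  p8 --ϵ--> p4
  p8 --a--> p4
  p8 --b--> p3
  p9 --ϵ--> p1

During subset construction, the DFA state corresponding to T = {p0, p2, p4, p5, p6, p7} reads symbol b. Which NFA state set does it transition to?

p0 on b → {p6}.
p2 on b → {p4}.
p4 on b → {p6}.
p5 on b → {p5}.
p7 on b → {p4}.
No b-transition from p6.
Union after reading b: {p4, p5, p6}.
Now take the ϵ-closure:
From p6 via ϵ: add p0.
From p0 via ϵ: add p2.
From p2 via ϵ: add p7.
No new states can be added; the closed set is {p0, p2, p4, p5, p6, p7}.

{p0, p2, p4, p5, p6, p7}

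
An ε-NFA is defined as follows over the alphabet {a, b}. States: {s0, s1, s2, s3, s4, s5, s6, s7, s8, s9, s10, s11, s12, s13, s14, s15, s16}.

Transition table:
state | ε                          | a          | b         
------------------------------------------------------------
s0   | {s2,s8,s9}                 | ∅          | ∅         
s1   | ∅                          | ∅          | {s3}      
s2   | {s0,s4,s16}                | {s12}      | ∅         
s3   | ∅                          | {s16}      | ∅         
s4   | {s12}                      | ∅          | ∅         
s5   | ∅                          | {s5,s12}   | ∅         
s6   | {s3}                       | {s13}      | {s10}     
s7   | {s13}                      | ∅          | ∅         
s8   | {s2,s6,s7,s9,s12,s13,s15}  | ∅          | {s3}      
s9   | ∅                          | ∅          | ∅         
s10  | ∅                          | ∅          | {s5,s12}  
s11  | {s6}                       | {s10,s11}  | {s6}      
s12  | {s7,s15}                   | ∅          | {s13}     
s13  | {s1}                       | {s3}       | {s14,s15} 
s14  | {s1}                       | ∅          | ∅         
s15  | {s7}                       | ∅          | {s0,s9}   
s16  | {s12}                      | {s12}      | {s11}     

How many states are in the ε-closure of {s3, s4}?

Start with {s3, s4}.
From s4 via ε: add s12.
From s12 via ε: add s7, s15.
From s7 via ε: add s13.
From s13 via ε: add s1.
ε-closure = {s1, s3, s4, s7, s12, s13, s15}, which has 7 states.

7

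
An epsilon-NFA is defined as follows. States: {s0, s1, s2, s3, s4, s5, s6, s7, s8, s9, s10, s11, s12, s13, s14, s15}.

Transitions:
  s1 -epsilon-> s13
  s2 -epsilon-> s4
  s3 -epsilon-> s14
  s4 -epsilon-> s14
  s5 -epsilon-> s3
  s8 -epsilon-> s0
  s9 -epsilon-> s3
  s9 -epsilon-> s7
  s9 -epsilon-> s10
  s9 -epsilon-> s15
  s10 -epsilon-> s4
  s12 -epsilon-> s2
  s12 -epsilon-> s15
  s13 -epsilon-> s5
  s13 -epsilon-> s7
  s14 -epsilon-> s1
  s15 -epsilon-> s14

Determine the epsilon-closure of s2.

{s1, s2, s3, s4, s5, s7, s13, s14}

Start with {s2}.
From s2 via epsilon: add s4.
From s4 via epsilon: add s14.
From s14 via epsilon: add s1.
From s1 via epsilon: add s13.
From s13 via epsilon: add s5, s7.
From s5 via epsilon: add s3.
No new states can be added; the closed set is {s1, s2, s3, s4, s5, s7, s13, s14}.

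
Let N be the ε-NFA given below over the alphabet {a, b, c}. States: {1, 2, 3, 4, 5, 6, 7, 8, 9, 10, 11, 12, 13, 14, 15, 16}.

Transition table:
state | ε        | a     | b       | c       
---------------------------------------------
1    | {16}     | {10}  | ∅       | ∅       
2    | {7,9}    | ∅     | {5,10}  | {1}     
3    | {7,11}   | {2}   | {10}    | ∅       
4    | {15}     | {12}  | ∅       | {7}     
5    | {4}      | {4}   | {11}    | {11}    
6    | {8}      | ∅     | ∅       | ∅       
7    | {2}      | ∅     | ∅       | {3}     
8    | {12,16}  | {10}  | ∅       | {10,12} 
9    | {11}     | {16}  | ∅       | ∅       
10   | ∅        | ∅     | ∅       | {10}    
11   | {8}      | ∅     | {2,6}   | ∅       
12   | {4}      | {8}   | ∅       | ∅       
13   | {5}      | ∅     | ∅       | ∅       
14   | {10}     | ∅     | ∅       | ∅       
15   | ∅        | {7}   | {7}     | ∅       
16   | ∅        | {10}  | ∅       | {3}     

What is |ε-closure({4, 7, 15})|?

9

Start with {4, 7, 15}.
From 7 via ε: add 2.
From 2 via ε: add 9.
From 9 via ε: add 11.
From 11 via ε: add 8.
From 8 via ε: add 12, 16.
ε-closure = {2, 4, 7, 8, 9, 11, 12, 15, 16}, which has 9 states.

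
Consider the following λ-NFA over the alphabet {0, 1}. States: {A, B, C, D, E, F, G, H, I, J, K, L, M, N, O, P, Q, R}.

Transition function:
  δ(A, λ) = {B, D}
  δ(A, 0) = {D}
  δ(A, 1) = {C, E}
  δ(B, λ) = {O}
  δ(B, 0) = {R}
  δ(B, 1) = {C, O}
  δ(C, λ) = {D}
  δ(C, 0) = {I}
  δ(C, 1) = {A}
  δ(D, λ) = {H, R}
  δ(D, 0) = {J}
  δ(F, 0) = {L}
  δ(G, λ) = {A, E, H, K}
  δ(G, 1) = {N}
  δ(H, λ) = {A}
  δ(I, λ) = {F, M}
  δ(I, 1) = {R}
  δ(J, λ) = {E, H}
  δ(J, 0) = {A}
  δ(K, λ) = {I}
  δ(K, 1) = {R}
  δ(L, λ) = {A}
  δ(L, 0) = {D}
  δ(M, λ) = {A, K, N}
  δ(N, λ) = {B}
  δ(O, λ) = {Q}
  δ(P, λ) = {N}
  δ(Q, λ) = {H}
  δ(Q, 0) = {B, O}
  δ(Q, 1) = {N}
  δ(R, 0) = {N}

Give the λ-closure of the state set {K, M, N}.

Start with {K, M, N}.
From K via λ: add I.
From M via λ: add A.
From N via λ: add B.
From A via λ: add D.
From B via λ: add O.
From I via λ: add F.
From D via λ: add H, R.
From O via λ: add Q.
No new states can be added; the closed set is {A, B, D, F, H, I, K, M, N, O, Q, R}.

{A, B, D, F, H, I, K, M, N, O, Q, R}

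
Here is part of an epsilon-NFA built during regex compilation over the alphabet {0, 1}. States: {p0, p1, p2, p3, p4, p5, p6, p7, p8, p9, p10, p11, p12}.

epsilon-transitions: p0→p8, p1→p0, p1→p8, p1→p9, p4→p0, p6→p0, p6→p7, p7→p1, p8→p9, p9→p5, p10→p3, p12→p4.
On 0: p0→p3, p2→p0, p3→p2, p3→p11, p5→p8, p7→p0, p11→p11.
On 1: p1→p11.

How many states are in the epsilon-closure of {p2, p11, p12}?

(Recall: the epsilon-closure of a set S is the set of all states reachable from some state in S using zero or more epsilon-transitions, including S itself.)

Start with {p2, p11, p12}.
From p12 via epsilon: add p4.
From p4 via epsilon: add p0.
From p0 via epsilon: add p8.
From p8 via epsilon: add p9.
From p9 via epsilon: add p5.
epsilon-closure = {p0, p2, p4, p5, p8, p9, p11, p12}, which has 8 states.

8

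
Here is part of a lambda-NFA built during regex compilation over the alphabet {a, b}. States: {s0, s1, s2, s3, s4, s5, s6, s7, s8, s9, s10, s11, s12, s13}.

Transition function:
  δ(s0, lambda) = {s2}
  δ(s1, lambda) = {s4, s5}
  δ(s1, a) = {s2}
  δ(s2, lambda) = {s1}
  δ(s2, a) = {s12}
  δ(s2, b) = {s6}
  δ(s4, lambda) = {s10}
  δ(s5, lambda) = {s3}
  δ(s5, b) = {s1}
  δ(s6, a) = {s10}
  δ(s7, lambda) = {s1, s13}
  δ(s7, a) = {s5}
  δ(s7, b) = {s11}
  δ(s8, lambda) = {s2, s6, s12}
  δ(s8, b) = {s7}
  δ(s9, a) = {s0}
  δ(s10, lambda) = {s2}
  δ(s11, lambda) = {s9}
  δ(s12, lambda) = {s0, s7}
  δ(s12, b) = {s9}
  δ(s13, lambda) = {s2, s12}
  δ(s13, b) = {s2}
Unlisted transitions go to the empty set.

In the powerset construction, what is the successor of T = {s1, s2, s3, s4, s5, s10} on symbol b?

s2 on b → {s6}.
s5 on b → {s1}.
No b-transition from s1, s3, s4, s10.
Union after reading b: {s1, s6}.
Now take the lambda-closure:
From s1 via lambda: add s4, s5.
From s4 via lambda: add s10.
From s5 via lambda: add s3.
From s10 via lambda: add s2.
No new states can be added; the closed set is {s1, s2, s3, s4, s5, s6, s10}.

{s1, s2, s3, s4, s5, s6, s10}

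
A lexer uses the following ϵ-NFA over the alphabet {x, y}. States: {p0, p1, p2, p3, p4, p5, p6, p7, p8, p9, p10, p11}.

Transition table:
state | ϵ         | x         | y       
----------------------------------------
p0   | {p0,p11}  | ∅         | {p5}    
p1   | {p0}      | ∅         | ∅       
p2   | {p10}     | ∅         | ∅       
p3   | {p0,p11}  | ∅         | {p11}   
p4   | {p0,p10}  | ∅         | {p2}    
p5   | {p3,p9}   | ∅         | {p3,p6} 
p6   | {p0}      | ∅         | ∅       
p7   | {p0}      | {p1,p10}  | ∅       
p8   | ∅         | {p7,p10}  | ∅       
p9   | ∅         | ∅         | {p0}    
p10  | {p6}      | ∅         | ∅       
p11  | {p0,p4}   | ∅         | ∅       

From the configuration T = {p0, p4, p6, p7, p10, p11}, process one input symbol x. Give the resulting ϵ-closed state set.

p7 on x → {p1, p10}.
No x-transition from p0, p4, p6, p10, p11.
Union after reading x: {p1, p10}.
Now take the ϵ-closure:
From p1 via ϵ: add p0.
From p10 via ϵ: add p6.
From p0 via ϵ: add p11.
From p11 via ϵ: add p4.
No new states can be added; the closed set is {p0, p1, p4, p6, p10, p11}.

{p0, p1, p4, p6, p10, p11}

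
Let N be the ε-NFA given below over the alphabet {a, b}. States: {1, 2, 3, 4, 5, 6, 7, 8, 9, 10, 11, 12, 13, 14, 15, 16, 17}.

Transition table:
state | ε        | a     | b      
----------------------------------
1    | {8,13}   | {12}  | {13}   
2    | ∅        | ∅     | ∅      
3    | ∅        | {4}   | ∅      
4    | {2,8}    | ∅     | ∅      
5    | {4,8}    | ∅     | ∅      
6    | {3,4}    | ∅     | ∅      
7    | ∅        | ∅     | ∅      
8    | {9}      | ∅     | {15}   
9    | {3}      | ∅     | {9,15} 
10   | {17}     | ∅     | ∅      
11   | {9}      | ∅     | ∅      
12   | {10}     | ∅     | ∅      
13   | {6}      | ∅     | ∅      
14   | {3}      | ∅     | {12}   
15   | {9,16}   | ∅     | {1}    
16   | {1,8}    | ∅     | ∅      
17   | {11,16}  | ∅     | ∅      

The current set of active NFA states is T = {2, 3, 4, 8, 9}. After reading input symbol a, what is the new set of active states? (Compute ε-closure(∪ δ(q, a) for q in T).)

3 on a → {4}.
No a-transition from 2, 4, 8, 9.
Union after reading a: {4}.
Now take the ε-closure:
From 4 via ε: add 2, 8.
From 8 via ε: add 9.
From 9 via ε: add 3.
No new states can be added; the closed set is {2, 3, 4, 8, 9}.

{2, 3, 4, 8, 9}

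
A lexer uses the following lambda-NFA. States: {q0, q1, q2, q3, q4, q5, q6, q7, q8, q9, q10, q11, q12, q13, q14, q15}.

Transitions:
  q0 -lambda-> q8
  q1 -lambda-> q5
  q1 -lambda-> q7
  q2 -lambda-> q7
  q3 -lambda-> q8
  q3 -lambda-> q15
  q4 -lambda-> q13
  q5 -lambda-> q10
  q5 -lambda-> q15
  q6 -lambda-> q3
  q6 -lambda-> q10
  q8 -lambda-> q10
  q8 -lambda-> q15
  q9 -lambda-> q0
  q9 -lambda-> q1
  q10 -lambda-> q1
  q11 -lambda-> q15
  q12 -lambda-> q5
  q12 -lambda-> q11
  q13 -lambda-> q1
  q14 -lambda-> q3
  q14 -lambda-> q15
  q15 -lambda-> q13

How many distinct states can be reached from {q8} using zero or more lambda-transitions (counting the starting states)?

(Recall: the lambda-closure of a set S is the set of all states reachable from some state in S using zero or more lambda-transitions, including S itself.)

Start with {q8}.
From q8 via lambda: add q10, q15.
From q10 via lambda: add q1.
From q15 via lambda: add q13.
From q1 via lambda: add q5, q7.
lambda-closure = {q1, q5, q7, q8, q10, q13, q15}, which has 7 states.

7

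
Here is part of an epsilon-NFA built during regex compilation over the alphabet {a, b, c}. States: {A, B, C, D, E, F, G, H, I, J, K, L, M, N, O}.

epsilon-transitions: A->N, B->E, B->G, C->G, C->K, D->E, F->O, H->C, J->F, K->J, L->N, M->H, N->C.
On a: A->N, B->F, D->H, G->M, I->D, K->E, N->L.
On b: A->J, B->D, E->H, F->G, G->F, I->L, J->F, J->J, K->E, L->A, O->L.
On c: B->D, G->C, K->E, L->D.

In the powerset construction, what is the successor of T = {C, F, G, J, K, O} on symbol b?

F on b → {G}.
G on b → {F}.
J on b → {F, J}.
K on b → {E}.
O on b → {L}.
No b-transition from C.
Union after reading b: {E, F, G, J, L}.
Now take the epsilon-closure:
From F via epsilon: add O.
From L via epsilon: add N.
From N via epsilon: add C.
From C via epsilon: add K.
No new states can be added; the closed set is {C, E, F, G, J, K, L, N, O}.

{C, E, F, G, J, K, L, N, O}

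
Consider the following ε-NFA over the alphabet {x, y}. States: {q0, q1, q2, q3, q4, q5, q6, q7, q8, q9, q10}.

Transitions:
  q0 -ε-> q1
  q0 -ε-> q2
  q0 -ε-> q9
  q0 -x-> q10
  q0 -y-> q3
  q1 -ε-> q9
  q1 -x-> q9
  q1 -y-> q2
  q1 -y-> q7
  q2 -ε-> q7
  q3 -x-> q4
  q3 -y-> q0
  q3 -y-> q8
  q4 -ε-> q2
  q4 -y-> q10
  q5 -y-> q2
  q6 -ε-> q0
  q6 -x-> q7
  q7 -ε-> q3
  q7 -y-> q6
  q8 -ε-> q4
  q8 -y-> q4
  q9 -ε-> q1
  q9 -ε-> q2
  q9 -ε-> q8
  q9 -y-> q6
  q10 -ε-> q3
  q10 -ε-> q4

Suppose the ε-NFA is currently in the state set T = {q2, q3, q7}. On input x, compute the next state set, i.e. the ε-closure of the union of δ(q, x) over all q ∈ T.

q3 on x → {q4}.
No x-transition from q2, q7.
Union after reading x: {q4}.
Now take the ε-closure:
From q4 via ε: add q2.
From q2 via ε: add q7.
From q7 via ε: add q3.
No new states can be added; the closed set is {q2, q3, q4, q7}.

{q2, q3, q4, q7}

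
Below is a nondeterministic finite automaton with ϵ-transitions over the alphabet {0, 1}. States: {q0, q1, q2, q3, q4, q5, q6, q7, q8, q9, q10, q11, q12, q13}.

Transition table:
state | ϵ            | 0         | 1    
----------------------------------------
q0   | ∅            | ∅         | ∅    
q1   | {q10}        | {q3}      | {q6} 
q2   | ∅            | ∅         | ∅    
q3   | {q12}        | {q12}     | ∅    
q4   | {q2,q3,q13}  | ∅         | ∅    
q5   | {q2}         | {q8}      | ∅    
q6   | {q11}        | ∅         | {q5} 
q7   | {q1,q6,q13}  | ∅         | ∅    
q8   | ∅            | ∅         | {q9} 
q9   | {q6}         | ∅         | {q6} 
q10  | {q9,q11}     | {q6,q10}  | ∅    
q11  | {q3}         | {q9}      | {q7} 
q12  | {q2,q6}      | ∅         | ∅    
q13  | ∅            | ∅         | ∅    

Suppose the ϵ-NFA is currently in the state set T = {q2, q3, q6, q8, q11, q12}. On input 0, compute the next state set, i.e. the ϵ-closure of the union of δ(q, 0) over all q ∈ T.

q3 on 0 → {q12}.
q11 on 0 → {q9}.
No 0-transition from q2, q6, q8, q12.
Union after reading 0: {q9, q12}.
Now take the ϵ-closure:
From q9 via ϵ: add q6.
From q12 via ϵ: add q2.
From q6 via ϵ: add q11.
From q11 via ϵ: add q3.
No new states can be added; the closed set is {q2, q3, q6, q9, q11, q12}.

{q2, q3, q6, q9, q11, q12}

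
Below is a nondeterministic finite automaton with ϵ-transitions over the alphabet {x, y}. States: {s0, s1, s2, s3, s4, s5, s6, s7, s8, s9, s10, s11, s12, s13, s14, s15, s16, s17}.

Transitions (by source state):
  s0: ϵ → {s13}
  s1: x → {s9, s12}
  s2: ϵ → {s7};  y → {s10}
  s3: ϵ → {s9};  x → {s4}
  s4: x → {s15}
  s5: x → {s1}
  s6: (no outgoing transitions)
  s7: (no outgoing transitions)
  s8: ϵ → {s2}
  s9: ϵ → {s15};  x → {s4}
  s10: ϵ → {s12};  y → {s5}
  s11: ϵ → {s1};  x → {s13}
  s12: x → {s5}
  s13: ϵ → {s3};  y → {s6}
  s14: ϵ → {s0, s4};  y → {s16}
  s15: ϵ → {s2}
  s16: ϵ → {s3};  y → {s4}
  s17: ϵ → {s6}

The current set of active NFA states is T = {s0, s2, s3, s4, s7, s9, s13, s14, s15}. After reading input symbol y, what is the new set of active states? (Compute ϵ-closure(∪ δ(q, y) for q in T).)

{s2, s3, s6, s7, s9, s10, s12, s15, s16}

s2 on y → {s10}.
s13 on y → {s6}.
s14 on y → {s16}.
No y-transition from s0, s3, s4, s7, s9, s15.
Union after reading y: {s6, s10, s16}.
Now take the ϵ-closure:
From s10 via ϵ: add s12.
From s16 via ϵ: add s3.
From s3 via ϵ: add s9.
From s9 via ϵ: add s15.
From s15 via ϵ: add s2.
From s2 via ϵ: add s7.
No new states can be added; the closed set is {s2, s3, s6, s7, s9, s10, s12, s15, s16}.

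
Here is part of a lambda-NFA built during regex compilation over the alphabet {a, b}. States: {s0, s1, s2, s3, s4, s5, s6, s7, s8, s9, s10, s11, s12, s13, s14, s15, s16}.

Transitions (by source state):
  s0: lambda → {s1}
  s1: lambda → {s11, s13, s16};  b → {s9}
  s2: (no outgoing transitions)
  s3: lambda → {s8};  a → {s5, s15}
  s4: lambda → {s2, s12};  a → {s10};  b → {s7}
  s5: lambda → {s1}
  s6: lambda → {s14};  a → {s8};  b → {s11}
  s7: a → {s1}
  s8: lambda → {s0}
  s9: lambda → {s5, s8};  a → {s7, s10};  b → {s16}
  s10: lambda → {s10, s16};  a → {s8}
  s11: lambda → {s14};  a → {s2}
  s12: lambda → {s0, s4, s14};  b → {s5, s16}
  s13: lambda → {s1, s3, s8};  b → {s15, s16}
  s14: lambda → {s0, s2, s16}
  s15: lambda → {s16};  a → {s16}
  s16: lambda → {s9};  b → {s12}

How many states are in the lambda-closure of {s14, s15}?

Start with {s14, s15}.
From s14 via lambda: add s0, s2, s16.
From s0 via lambda: add s1.
From s16 via lambda: add s9.
From s1 via lambda: add s11, s13.
From s9 via lambda: add s5, s8.
From s13 via lambda: add s3.
lambda-closure = {s0, s1, s2, s3, s5, s8, s9, s11, s13, s14, s15, s16}, which has 12 states.

12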